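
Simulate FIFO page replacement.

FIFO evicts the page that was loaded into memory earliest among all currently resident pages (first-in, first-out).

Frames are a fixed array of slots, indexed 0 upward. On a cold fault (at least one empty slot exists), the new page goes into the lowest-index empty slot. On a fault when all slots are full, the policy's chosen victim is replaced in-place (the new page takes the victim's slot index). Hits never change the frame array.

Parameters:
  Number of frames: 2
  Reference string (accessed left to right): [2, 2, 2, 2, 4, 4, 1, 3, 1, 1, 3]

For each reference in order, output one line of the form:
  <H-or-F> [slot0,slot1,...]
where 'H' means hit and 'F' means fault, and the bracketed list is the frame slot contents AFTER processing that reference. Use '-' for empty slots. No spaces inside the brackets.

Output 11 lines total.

F [2,-]
H [2,-]
H [2,-]
H [2,-]
F [2,4]
H [2,4]
F [1,4]
F [1,3]
H [1,3]
H [1,3]
H [1,3]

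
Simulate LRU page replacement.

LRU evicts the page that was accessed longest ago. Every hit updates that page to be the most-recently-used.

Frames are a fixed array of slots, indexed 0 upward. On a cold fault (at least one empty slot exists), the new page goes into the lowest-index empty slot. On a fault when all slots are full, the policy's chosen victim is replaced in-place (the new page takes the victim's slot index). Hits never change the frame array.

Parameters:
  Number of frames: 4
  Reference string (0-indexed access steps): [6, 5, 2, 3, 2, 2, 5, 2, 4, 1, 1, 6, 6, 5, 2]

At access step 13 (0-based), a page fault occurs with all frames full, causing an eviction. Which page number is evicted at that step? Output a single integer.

Answer: 2

Derivation:
Step 0: ref 6 -> FAULT, frames=[6,-,-,-]
Step 1: ref 5 -> FAULT, frames=[6,5,-,-]
Step 2: ref 2 -> FAULT, frames=[6,5,2,-]
Step 3: ref 3 -> FAULT, frames=[6,5,2,3]
Step 4: ref 2 -> HIT, frames=[6,5,2,3]
Step 5: ref 2 -> HIT, frames=[6,5,2,3]
Step 6: ref 5 -> HIT, frames=[6,5,2,3]
Step 7: ref 2 -> HIT, frames=[6,5,2,3]
Step 8: ref 4 -> FAULT, evict 6, frames=[4,5,2,3]
Step 9: ref 1 -> FAULT, evict 3, frames=[4,5,2,1]
Step 10: ref 1 -> HIT, frames=[4,5,2,1]
Step 11: ref 6 -> FAULT, evict 5, frames=[4,6,2,1]
Step 12: ref 6 -> HIT, frames=[4,6,2,1]
Step 13: ref 5 -> FAULT, evict 2, frames=[4,6,5,1]
At step 13: evicted page 2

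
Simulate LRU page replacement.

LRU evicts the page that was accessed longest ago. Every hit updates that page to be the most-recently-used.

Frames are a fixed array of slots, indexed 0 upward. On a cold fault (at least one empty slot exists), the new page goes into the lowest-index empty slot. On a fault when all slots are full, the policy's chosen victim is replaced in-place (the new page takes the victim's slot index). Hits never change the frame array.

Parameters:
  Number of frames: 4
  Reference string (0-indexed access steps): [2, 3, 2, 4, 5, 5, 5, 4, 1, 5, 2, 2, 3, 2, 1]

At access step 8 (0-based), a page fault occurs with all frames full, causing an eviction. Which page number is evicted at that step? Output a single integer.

Step 0: ref 2 -> FAULT, frames=[2,-,-,-]
Step 1: ref 3 -> FAULT, frames=[2,3,-,-]
Step 2: ref 2 -> HIT, frames=[2,3,-,-]
Step 3: ref 4 -> FAULT, frames=[2,3,4,-]
Step 4: ref 5 -> FAULT, frames=[2,3,4,5]
Step 5: ref 5 -> HIT, frames=[2,3,4,5]
Step 6: ref 5 -> HIT, frames=[2,3,4,5]
Step 7: ref 4 -> HIT, frames=[2,3,4,5]
Step 8: ref 1 -> FAULT, evict 3, frames=[2,1,4,5]
At step 8: evicted page 3

Answer: 3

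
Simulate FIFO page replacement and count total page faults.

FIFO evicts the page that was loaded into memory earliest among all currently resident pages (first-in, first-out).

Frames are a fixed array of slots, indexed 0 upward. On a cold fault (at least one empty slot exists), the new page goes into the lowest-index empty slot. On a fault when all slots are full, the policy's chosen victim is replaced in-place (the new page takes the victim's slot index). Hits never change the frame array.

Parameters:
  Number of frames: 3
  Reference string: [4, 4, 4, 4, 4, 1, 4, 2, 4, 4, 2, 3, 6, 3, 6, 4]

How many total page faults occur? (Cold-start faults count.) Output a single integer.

Answer: 6

Derivation:
Step 0: ref 4 → FAULT, frames=[4,-,-]
Step 1: ref 4 → HIT, frames=[4,-,-]
Step 2: ref 4 → HIT, frames=[4,-,-]
Step 3: ref 4 → HIT, frames=[4,-,-]
Step 4: ref 4 → HIT, frames=[4,-,-]
Step 5: ref 1 → FAULT, frames=[4,1,-]
Step 6: ref 4 → HIT, frames=[4,1,-]
Step 7: ref 2 → FAULT, frames=[4,1,2]
Step 8: ref 4 → HIT, frames=[4,1,2]
Step 9: ref 4 → HIT, frames=[4,1,2]
Step 10: ref 2 → HIT, frames=[4,1,2]
Step 11: ref 3 → FAULT (evict 4), frames=[3,1,2]
Step 12: ref 6 → FAULT (evict 1), frames=[3,6,2]
Step 13: ref 3 → HIT, frames=[3,6,2]
Step 14: ref 6 → HIT, frames=[3,6,2]
Step 15: ref 4 → FAULT (evict 2), frames=[3,6,4]
Total faults: 6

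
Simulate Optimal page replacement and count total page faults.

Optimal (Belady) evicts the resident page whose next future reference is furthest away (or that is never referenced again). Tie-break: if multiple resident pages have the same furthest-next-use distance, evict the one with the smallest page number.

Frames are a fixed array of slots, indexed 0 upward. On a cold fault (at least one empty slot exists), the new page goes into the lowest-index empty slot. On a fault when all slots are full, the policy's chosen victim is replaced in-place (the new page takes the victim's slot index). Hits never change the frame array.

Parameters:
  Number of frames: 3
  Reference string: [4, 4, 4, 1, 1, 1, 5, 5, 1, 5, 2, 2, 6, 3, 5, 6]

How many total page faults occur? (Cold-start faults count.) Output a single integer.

Step 0: ref 4 → FAULT, frames=[4,-,-]
Step 1: ref 4 → HIT, frames=[4,-,-]
Step 2: ref 4 → HIT, frames=[4,-,-]
Step 3: ref 1 → FAULT, frames=[4,1,-]
Step 4: ref 1 → HIT, frames=[4,1,-]
Step 5: ref 1 → HIT, frames=[4,1,-]
Step 6: ref 5 → FAULT, frames=[4,1,5]
Step 7: ref 5 → HIT, frames=[4,1,5]
Step 8: ref 1 → HIT, frames=[4,1,5]
Step 9: ref 5 → HIT, frames=[4,1,5]
Step 10: ref 2 → FAULT (evict 1), frames=[4,2,5]
Step 11: ref 2 → HIT, frames=[4,2,5]
Step 12: ref 6 → FAULT (evict 2), frames=[4,6,5]
Step 13: ref 3 → FAULT (evict 4), frames=[3,6,5]
Step 14: ref 5 → HIT, frames=[3,6,5]
Step 15: ref 6 → HIT, frames=[3,6,5]
Total faults: 6

Answer: 6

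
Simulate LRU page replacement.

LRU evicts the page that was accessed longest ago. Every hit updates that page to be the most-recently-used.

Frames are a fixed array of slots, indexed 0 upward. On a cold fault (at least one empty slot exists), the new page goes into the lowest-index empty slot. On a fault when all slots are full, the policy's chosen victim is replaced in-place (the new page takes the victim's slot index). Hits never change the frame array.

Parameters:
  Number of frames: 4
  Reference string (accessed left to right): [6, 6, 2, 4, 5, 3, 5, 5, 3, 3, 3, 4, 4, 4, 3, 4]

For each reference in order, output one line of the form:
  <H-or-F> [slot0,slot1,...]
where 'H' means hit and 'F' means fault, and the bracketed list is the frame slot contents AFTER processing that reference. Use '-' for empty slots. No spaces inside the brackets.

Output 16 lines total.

F [6,-,-,-]
H [6,-,-,-]
F [6,2,-,-]
F [6,2,4,-]
F [6,2,4,5]
F [3,2,4,5]
H [3,2,4,5]
H [3,2,4,5]
H [3,2,4,5]
H [3,2,4,5]
H [3,2,4,5]
H [3,2,4,5]
H [3,2,4,5]
H [3,2,4,5]
H [3,2,4,5]
H [3,2,4,5]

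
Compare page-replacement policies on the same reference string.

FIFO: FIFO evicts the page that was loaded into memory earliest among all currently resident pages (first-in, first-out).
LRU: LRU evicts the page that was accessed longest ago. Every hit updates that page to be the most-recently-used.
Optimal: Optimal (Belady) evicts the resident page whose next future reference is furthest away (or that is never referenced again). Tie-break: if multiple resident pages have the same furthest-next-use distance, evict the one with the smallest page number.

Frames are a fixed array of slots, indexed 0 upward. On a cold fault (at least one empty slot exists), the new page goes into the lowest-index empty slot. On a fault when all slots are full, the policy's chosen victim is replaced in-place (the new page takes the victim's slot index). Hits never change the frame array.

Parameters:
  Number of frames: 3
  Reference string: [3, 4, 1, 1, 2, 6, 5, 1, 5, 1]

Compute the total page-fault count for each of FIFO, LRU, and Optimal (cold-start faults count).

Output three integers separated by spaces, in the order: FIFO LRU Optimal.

Answer: 7 7 6

Derivation:
--- FIFO ---
  step 0: ref 3 -> FAULT, frames=[3,-,-] (faults so far: 1)
  step 1: ref 4 -> FAULT, frames=[3,4,-] (faults so far: 2)
  step 2: ref 1 -> FAULT, frames=[3,4,1] (faults so far: 3)
  step 3: ref 1 -> HIT, frames=[3,4,1] (faults so far: 3)
  step 4: ref 2 -> FAULT, evict 3, frames=[2,4,1] (faults so far: 4)
  step 5: ref 6 -> FAULT, evict 4, frames=[2,6,1] (faults so far: 5)
  step 6: ref 5 -> FAULT, evict 1, frames=[2,6,5] (faults so far: 6)
  step 7: ref 1 -> FAULT, evict 2, frames=[1,6,5] (faults so far: 7)
  step 8: ref 5 -> HIT, frames=[1,6,5] (faults so far: 7)
  step 9: ref 1 -> HIT, frames=[1,6,5] (faults so far: 7)
  FIFO total faults: 7
--- LRU ---
  step 0: ref 3 -> FAULT, frames=[3,-,-] (faults so far: 1)
  step 1: ref 4 -> FAULT, frames=[3,4,-] (faults so far: 2)
  step 2: ref 1 -> FAULT, frames=[3,4,1] (faults so far: 3)
  step 3: ref 1 -> HIT, frames=[3,4,1] (faults so far: 3)
  step 4: ref 2 -> FAULT, evict 3, frames=[2,4,1] (faults so far: 4)
  step 5: ref 6 -> FAULT, evict 4, frames=[2,6,1] (faults so far: 5)
  step 6: ref 5 -> FAULT, evict 1, frames=[2,6,5] (faults so far: 6)
  step 7: ref 1 -> FAULT, evict 2, frames=[1,6,5] (faults so far: 7)
  step 8: ref 5 -> HIT, frames=[1,6,5] (faults so far: 7)
  step 9: ref 1 -> HIT, frames=[1,6,5] (faults so far: 7)
  LRU total faults: 7
--- Optimal ---
  step 0: ref 3 -> FAULT, frames=[3,-,-] (faults so far: 1)
  step 1: ref 4 -> FAULT, frames=[3,4,-] (faults so far: 2)
  step 2: ref 1 -> FAULT, frames=[3,4,1] (faults so far: 3)
  step 3: ref 1 -> HIT, frames=[3,4,1] (faults so far: 3)
  step 4: ref 2 -> FAULT, evict 3, frames=[2,4,1] (faults so far: 4)
  step 5: ref 6 -> FAULT, evict 2, frames=[6,4,1] (faults so far: 5)
  step 6: ref 5 -> FAULT, evict 4, frames=[6,5,1] (faults so far: 6)
  step 7: ref 1 -> HIT, frames=[6,5,1] (faults so far: 6)
  step 8: ref 5 -> HIT, frames=[6,5,1] (faults so far: 6)
  step 9: ref 1 -> HIT, frames=[6,5,1] (faults so far: 6)
  Optimal total faults: 6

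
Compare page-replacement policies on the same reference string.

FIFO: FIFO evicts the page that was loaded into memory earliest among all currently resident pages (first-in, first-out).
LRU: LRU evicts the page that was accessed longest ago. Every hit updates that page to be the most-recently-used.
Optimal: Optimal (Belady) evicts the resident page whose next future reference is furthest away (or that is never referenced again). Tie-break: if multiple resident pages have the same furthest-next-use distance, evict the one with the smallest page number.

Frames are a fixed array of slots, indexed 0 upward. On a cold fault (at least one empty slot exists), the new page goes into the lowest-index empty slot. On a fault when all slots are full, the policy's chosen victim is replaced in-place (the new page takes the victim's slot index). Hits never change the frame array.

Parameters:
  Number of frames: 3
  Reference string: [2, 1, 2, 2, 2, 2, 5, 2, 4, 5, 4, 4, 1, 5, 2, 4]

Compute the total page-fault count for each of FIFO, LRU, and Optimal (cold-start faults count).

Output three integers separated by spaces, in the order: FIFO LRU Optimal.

Answer: 5 7 5

Derivation:
--- FIFO ---
  step 0: ref 2 -> FAULT, frames=[2,-,-] (faults so far: 1)
  step 1: ref 1 -> FAULT, frames=[2,1,-] (faults so far: 2)
  step 2: ref 2 -> HIT, frames=[2,1,-] (faults so far: 2)
  step 3: ref 2 -> HIT, frames=[2,1,-] (faults so far: 2)
  step 4: ref 2 -> HIT, frames=[2,1,-] (faults so far: 2)
  step 5: ref 2 -> HIT, frames=[2,1,-] (faults so far: 2)
  step 6: ref 5 -> FAULT, frames=[2,1,5] (faults so far: 3)
  step 7: ref 2 -> HIT, frames=[2,1,5] (faults so far: 3)
  step 8: ref 4 -> FAULT, evict 2, frames=[4,1,5] (faults so far: 4)
  step 9: ref 5 -> HIT, frames=[4,1,5] (faults so far: 4)
  step 10: ref 4 -> HIT, frames=[4,1,5] (faults so far: 4)
  step 11: ref 4 -> HIT, frames=[4,1,5] (faults so far: 4)
  step 12: ref 1 -> HIT, frames=[4,1,5] (faults so far: 4)
  step 13: ref 5 -> HIT, frames=[4,1,5] (faults so far: 4)
  step 14: ref 2 -> FAULT, evict 1, frames=[4,2,5] (faults so far: 5)
  step 15: ref 4 -> HIT, frames=[4,2,5] (faults so far: 5)
  FIFO total faults: 5
--- LRU ---
  step 0: ref 2 -> FAULT, frames=[2,-,-] (faults so far: 1)
  step 1: ref 1 -> FAULT, frames=[2,1,-] (faults so far: 2)
  step 2: ref 2 -> HIT, frames=[2,1,-] (faults so far: 2)
  step 3: ref 2 -> HIT, frames=[2,1,-] (faults so far: 2)
  step 4: ref 2 -> HIT, frames=[2,1,-] (faults so far: 2)
  step 5: ref 2 -> HIT, frames=[2,1,-] (faults so far: 2)
  step 6: ref 5 -> FAULT, frames=[2,1,5] (faults so far: 3)
  step 7: ref 2 -> HIT, frames=[2,1,5] (faults so far: 3)
  step 8: ref 4 -> FAULT, evict 1, frames=[2,4,5] (faults so far: 4)
  step 9: ref 5 -> HIT, frames=[2,4,5] (faults so far: 4)
  step 10: ref 4 -> HIT, frames=[2,4,5] (faults so far: 4)
  step 11: ref 4 -> HIT, frames=[2,4,5] (faults so far: 4)
  step 12: ref 1 -> FAULT, evict 2, frames=[1,4,5] (faults so far: 5)
  step 13: ref 5 -> HIT, frames=[1,4,5] (faults so far: 5)
  step 14: ref 2 -> FAULT, evict 4, frames=[1,2,5] (faults so far: 6)
  step 15: ref 4 -> FAULT, evict 1, frames=[4,2,5] (faults so far: 7)
  LRU total faults: 7
--- Optimal ---
  step 0: ref 2 -> FAULT, frames=[2,-,-] (faults so far: 1)
  step 1: ref 1 -> FAULT, frames=[2,1,-] (faults so far: 2)
  step 2: ref 2 -> HIT, frames=[2,1,-] (faults so far: 2)
  step 3: ref 2 -> HIT, frames=[2,1,-] (faults so far: 2)
  step 4: ref 2 -> HIT, frames=[2,1,-] (faults so far: 2)
  step 5: ref 2 -> HIT, frames=[2,1,-] (faults so far: 2)
  step 6: ref 5 -> FAULT, frames=[2,1,5] (faults so far: 3)
  step 7: ref 2 -> HIT, frames=[2,1,5] (faults so far: 3)
  step 8: ref 4 -> FAULT, evict 2, frames=[4,1,5] (faults so far: 4)
  step 9: ref 5 -> HIT, frames=[4,1,5] (faults so far: 4)
  step 10: ref 4 -> HIT, frames=[4,1,5] (faults so far: 4)
  step 11: ref 4 -> HIT, frames=[4,1,5] (faults so far: 4)
  step 12: ref 1 -> HIT, frames=[4,1,5] (faults so far: 4)
  step 13: ref 5 -> HIT, frames=[4,1,5] (faults so far: 4)
  step 14: ref 2 -> FAULT, evict 1, frames=[4,2,5] (faults so far: 5)
  step 15: ref 4 -> HIT, frames=[4,2,5] (faults so far: 5)
  Optimal total faults: 5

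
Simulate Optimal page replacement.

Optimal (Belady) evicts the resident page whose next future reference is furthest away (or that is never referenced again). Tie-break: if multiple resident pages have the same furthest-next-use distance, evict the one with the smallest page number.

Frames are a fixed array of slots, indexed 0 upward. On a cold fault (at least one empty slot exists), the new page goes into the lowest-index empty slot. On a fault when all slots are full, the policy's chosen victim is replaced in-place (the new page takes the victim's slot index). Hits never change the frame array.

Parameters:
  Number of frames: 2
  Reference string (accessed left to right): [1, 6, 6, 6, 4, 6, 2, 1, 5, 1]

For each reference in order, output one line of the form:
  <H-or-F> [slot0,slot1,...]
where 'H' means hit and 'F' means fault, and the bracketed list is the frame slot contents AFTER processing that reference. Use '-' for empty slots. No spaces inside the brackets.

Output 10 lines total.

F [1,-]
F [1,6]
H [1,6]
H [1,6]
F [4,6]
H [4,6]
F [2,6]
F [1,6]
F [1,5]
H [1,5]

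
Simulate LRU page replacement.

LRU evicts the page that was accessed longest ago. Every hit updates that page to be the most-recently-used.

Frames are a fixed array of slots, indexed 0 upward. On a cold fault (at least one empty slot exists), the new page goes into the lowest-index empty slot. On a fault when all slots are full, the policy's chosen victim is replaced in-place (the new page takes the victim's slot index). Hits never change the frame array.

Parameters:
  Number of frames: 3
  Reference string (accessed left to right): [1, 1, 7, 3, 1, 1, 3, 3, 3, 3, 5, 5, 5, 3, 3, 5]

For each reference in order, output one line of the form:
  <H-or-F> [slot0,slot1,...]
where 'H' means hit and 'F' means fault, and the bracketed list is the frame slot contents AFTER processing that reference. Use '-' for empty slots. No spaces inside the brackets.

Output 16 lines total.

F [1,-,-]
H [1,-,-]
F [1,7,-]
F [1,7,3]
H [1,7,3]
H [1,7,3]
H [1,7,3]
H [1,7,3]
H [1,7,3]
H [1,7,3]
F [1,5,3]
H [1,5,3]
H [1,5,3]
H [1,5,3]
H [1,5,3]
H [1,5,3]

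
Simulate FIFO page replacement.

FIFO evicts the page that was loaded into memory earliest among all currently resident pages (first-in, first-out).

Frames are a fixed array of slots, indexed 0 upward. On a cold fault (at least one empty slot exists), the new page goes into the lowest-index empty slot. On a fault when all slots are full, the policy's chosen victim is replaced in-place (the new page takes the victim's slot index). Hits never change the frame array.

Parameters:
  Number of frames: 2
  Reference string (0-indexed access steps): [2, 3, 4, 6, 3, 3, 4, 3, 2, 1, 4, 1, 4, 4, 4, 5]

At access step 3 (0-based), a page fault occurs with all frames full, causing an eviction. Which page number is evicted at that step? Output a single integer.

Answer: 3

Derivation:
Step 0: ref 2 -> FAULT, frames=[2,-]
Step 1: ref 3 -> FAULT, frames=[2,3]
Step 2: ref 4 -> FAULT, evict 2, frames=[4,3]
Step 3: ref 6 -> FAULT, evict 3, frames=[4,6]
At step 3: evicted page 3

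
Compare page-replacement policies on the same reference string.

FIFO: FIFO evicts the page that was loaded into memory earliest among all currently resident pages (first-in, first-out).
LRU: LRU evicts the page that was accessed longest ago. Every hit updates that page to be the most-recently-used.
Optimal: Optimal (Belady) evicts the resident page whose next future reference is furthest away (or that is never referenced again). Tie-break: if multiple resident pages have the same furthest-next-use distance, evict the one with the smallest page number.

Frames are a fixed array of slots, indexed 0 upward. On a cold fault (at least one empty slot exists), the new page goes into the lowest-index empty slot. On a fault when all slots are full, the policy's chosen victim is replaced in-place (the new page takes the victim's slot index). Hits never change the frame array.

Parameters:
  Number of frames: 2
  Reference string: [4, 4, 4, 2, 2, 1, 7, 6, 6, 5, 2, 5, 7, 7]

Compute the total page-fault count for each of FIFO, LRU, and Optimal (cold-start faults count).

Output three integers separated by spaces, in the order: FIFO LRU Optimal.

--- FIFO ---
  step 0: ref 4 -> FAULT, frames=[4,-] (faults so far: 1)
  step 1: ref 4 -> HIT, frames=[4,-] (faults so far: 1)
  step 2: ref 4 -> HIT, frames=[4,-] (faults so far: 1)
  step 3: ref 2 -> FAULT, frames=[4,2] (faults so far: 2)
  step 4: ref 2 -> HIT, frames=[4,2] (faults so far: 2)
  step 5: ref 1 -> FAULT, evict 4, frames=[1,2] (faults so far: 3)
  step 6: ref 7 -> FAULT, evict 2, frames=[1,7] (faults so far: 4)
  step 7: ref 6 -> FAULT, evict 1, frames=[6,7] (faults so far: 5)
  step 8: ref 6 -> HIT, frames=[6,7] (faults so far: 5)
  step 9: ref 5 -> FAULT, evict 7, frames=[6,5] (faults so far: 6)
  step 10: ref 2 -> FAULT, evict 6, frames=[2,5] (faults so far: 7)
  step 11: ref 5 -> HIT, frames=[2,5] (faults so far: 7)
  step 12: ref 7 -> FAULT, evict 5, frames=[2,7] (faults so far: 8)
  step 13: ref 7 -> HIT, frames=[2,7] (faults so far: 8)
  FIFO total faults: 8
--- LRU ---
  step 0: ref 4 -> FAULT, frames=[4,-] (faults so far: 1)
  step 1: ref 4 -> HIT, frames=[4,-] (faults so far: 1)
  step 2: ref 4 -> HIT, frames=[4,-] (faults so far: 1)
  step 3: ref 2 -> FAULT, frames=[4,2] (faults so far: 2)
  step 4: ref 2 -> HIT, frames=[4,2] (faults so far: 2)
  step 5: ref 1 -> FAULT, evict 4, frames=[1,2] (faults so far: 3)
  step 6: ref 7 -> FAULT, evict 2, frames=[1,7] (faults so far: 4)
  step 7: ref 6 -> FAULT, evict 1, frames=[6,7] (faults so far: 5)
  step 8: ref 6 -> HIT, frames=[6,7] (faults so far: 5)
  step 9: ref 5 -> FAULT, evict 7, frames=[6,5] (faults so far: 6)
  step 10: ref 2 -> FAULT, evict 6, frames=[2,5] (faults so far: 7)
  step 11: ref 5 -> HIT, frames=[2,5] (faults so far: 7)
  step 12: ref 7 -> FAULT, evict 2, frames=[7,5] (faults so far: 8)
  step 13: ref 7 -> HIT, frames=[7,5] (faults so far: 8)
  LRU total faults: 8
--- Optimal ---
  step 0: ref 4 -> FAULT, frames=[4,-] (faults so far: 1)
  step 1: ref 4 -> HIT, frames=[4,-] (faults so far: 1)
  step 2: ref 4 -> HIT, frames=[4,-] (faults so far: 1)
  step 3: ref 2 -> FAULT, frames=[4,2] (faults so far: 2)
  step 4: ref 2 -> HIT, frames=[4,2] (faults so far: 2)
  step 5: ref 1 -> FAULT, evict 4, frames=[1,2] (faults so far: 3)
  step 6: ref 7 -> FAULT, evict 1, frames=[7,2] (faults so far: 4)
  step 7: ref 6 -> FAULT, evict 7, frames=[6,2] (faults so far: 5)
  step 8: ref 6 -> HIT, frames=[6,2] (faults so far: 5)
  step 9: ref 5 -> FAULT, evict 6, frames=[5,2] (faults so far: 6)
  step 10: ref 2 -> HIT, frames=[5,2] (faults so far: 6)
  step 11: ref 5 -> HIT, frames=[5,2] (faults so far: 6)
  step 12: ref 7 -> FAULT, evict 2, frames=[5,7] (faults so far: 7)
  step 13: ref 7 -> HIT, frames=[5,7] (faults so far: 7)
  Optimal total faults: 7

Answer: 8 8 7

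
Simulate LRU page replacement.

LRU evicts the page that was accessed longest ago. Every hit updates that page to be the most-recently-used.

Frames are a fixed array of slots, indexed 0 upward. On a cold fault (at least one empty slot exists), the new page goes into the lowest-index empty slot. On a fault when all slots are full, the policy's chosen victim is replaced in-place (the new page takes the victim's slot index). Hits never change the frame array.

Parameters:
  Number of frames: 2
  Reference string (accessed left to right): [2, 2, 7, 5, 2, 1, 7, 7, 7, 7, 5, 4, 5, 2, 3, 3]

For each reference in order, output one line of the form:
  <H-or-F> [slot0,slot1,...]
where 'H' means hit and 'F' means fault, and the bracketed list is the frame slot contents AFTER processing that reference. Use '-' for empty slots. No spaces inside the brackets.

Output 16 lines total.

F [2,-]
H [2,-]
F [2,7]
F [5,7]
F [5,2]
F [1,2]
F [1,7]
H [1,7]
H [1,7]
H [1,7]
F [5,7]
F [5,4]
H [5,4]
F [5,2]
F [3,2]
H [3,2]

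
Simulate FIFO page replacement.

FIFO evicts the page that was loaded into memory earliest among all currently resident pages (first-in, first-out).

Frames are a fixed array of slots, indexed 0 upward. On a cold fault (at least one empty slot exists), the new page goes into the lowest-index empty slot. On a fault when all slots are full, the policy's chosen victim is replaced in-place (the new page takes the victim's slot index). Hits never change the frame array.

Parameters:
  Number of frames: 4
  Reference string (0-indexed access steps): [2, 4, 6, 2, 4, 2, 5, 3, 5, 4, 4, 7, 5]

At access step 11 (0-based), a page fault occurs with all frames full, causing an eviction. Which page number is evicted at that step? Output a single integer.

Answer: 4

Derivation:
Step 0: ref 2 -> FAULT, frames=[2,-,-,-]
Step 1: ref 4 -> FAULT, frames=[2,4,-,-]
Step 2: ref 6 -> FAULT, frames=[2,4,6,-]
Step 3: ref 2 -> HIT, frames=[2,4,6,-]
Step 4: ref 4 -> HIT, frames=[2,4,6,-]
Step 5: ref 2 -> HIT, frames=[2,4,6,-]
Step 6: ref 5 -> FAULT, frames=[2,4,6,5]
Step 7: ref 3 -> FAULT, evict 2, frames=[3,4,6,5]
Step 8: ref 5 -> HIT, frames=[3,4,6,5]
Step 9: ref 4 -> HIT, frames=[3,4,6,5]
Step 10: ref 4 -> HIT, frames=[3,4,6,5]
Step 11: ref 7 -> FAULT, evict 4, frames=[3,7,6,5]
At step 11: evicted page 4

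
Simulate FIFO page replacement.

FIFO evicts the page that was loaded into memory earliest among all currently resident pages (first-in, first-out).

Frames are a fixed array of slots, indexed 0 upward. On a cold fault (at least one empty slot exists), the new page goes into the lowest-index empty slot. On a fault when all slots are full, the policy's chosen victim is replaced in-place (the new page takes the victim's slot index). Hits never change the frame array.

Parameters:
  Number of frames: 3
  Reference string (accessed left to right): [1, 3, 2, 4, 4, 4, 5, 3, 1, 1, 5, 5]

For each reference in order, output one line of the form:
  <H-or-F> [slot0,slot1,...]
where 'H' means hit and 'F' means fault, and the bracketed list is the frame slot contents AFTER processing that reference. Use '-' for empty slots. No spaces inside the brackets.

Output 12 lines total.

F [1,-,-]
F [1,3,-]
F [1,3,2]
F [4,3,2]
H [4,3,2]
H [4,3,2]
F [4,5,2]
F [4,5,3]
F [1,5,3]
H [1,5,3]
H [1,5,3]
H [1,5,3]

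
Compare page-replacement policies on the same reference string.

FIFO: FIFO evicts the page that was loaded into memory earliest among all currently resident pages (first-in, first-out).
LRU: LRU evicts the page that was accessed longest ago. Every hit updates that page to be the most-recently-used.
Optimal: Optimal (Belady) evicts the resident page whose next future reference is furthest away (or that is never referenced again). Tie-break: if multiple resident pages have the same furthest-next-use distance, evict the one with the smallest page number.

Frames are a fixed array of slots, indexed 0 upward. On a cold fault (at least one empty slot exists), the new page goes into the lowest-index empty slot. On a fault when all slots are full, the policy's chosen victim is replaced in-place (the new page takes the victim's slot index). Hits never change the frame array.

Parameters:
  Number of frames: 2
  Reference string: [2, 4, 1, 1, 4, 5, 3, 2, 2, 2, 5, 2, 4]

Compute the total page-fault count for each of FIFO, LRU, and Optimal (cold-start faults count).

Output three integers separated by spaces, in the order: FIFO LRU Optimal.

--- FIFO ---
  step 0: ref 2 -> FAULT, frames=[2,-] (faults so far: 1)
  step 1: ref 4 -> FAULT, frames=[2,4] (faults so far: 2)
  step 2: ref 1 -> FAULT, evict 2, frames=[1,4] (faults so far: 3)
  step 3: ref 1 -> HIT, frames=[1,4] (faults so far: 3)
  step 4: ref 4 -> HIT, frames=[1,4] (faults so far: 3)
  step 5: ref 5 -> FAULT, evict 4, frames=[1,5] (faults so far: 4)
  step 6: ref 3 -> FAULT, evict 1, frames=[3,5] (faults so far: 5)
  step 7: ref 2 -> FAULT, evict 5, frames=[3,2] (faults so far: 6)
  step 8: ref 2 -> HIT, frames=[3,2] (faults so far: 6)
  step 9: ref 2 -> HIT, frames=[3,2] (faults so far: 6)
  step 10: ref 5 -> FAULT, evict 3, frames=[5,2] (faults so far: 7)
  step 11: ref 2 -> HIT, frames=[5,2] (faults so far: 7)
  step 12: ref 4 -> FAULT, evict 2, frames=[5,4] (faults so far: 8)
  FIFO total faults: 8
--- LRU ---
  step 0: ref 2 -> FAULT, frames=[2,-] (faults so far: 1)
  step 1: ref 4 -> FAULT, frames=[2,4] (faults so far: 2)
  step 2: ref 1 -> FAULT, evict 2, frames=[1,4] (faults so far: 3)
  step 3: ref 1 -> HIT, frames=[1,4] (faults so far: 3)
  step 4: ref 4 -> HIT, frames=[1,4] (faults so far: 3)
  step 5: ref 5 -> FAULT, evict 1, frames=[5,4] (faults so far: 4)
  step 6: ref 3 -> FAULT, evict 4, frames=[5,3] (faults so far: 5)
  step 7: ref 2 -> FAULT, evict 5, frames=[2,3] (faults so far: 6)
  step 8: ref 2 -> HIT, frames=[2,3] (faults so far: 6)
  step 9: ref 2 -> HIT, frames=[2,3] (faults so far: 6)
  step 10: ref 5 -> FAULT, evict 3, frames=[2,5] (faults so far: 7)
  step 11: ref 2 -> HIT, frames=[2,5] (faults so far: 7)
  step 12: ref 4 -> FAULT, evict 5, frames=[2,4] (faults so far: 8)
  LRU total faults: 8
--- Optimal ---
  step 0: ref 2 -> FAULT, frames=[2,-] (faults so far: 1)
  step 1: ref 4 -> FAULT, frames=[2,4] (faults so far: 2)
  step 2: ref 1 -> FAULT, evict 2, frames=[1,4] (faults so far: 3)
  step 3: ref 1 -> HIT, frames=[1,4] (faults so far: 3)
  step 4: ref 4 -> HIT, frames=[1,4] (faults so far: 3)
  step 5: ref 5 -> FAULT, evict 1, frames=[5,4] (faults so far: 4)
  step 6: ref 3 -> FAULT, evict 4, frames=[5,3] (faults so far: 5)
  step 7: ref 2 -> FAULT, evict 3, frames=[5,2] (faults so far: 6)
  step 8: ref 2 -> HIT, frames=[5,2] (faults so far: 6)
  step 9: ref 2 -> HIT, frames=[5,2] (faults so far: 6)
  step 10: ref 5 -> HIT, frames=[5,2] (faults so far: 6)
  step 11: ref 2 -> HIT, frames=[5,2] (faults so far: 6)
  step 12: ref 4 -> FAULT, evict 2, frames=[5,4] (faults so far: 7)
  Optimal total faults: 7

Answer: 8 8 7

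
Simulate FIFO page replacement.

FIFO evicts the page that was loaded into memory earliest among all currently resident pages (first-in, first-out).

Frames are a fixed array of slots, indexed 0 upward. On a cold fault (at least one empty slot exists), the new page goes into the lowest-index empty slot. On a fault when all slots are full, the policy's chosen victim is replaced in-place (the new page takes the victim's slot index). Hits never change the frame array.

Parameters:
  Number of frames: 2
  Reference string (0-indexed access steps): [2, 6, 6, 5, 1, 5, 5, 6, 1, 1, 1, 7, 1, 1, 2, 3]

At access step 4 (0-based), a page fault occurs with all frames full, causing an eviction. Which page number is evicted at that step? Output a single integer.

Step 0: ref 2 -> FAULT, frames=[2,-]
Step 1: ref 6 -> FAULT, frames=[2,6]
Step 2: ref 6 -> HIT, frames=[2,6]
Step 3: ref 5 -> FAULT, evict 2, frames=[5,6]
Step 4: ref 1 -> FAULT, evict 6, frames=[5,1]
At step 4: evicted page 6

Answer: 6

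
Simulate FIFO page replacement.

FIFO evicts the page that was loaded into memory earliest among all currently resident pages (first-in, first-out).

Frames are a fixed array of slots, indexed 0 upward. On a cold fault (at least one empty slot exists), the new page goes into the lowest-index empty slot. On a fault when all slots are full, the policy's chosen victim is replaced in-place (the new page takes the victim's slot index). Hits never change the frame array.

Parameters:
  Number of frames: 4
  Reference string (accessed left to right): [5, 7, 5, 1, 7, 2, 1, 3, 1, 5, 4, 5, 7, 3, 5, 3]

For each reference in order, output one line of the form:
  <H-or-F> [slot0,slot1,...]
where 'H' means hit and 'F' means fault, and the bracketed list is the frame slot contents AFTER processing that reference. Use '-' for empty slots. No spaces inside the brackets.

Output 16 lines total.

F [5,-,-,-]
F [5,7,-,-]
H [5,7,-,-]
F [5,7,1,-]
H [5,7,1,-]
F [5,7,1,2]
H [5,7,1,2]
F [3,7,1,2]
H [3,7,1,2]
F [3,5,1,2]
F [3,5,4,2]
H [3,5,4,2]
F [3,5,4,7]
H [3,5,4,7]
H [3,5,4,7]
H [3,5,4,7]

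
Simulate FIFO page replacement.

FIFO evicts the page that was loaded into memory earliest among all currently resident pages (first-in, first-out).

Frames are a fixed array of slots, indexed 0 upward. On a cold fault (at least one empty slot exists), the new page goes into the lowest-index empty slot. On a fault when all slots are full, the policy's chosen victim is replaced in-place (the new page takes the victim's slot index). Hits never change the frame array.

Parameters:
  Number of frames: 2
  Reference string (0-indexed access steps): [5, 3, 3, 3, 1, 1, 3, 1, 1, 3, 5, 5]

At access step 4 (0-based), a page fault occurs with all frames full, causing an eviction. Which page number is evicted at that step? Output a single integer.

Answer: 5

Derivation:
Step 0: ref 5 -> FAULT, frames=[5,-]
Step 1: ref 3 -> FAULT, frames=[5,3]
Step 2: ref 3 -> HIT, frames=[5,3]
Step 3: ref 3 -> HIT, frames=[5,3]
Step 4: ref 1 -> FAULT, evict 5, frames=[1,3]
At step 4: evicted page 5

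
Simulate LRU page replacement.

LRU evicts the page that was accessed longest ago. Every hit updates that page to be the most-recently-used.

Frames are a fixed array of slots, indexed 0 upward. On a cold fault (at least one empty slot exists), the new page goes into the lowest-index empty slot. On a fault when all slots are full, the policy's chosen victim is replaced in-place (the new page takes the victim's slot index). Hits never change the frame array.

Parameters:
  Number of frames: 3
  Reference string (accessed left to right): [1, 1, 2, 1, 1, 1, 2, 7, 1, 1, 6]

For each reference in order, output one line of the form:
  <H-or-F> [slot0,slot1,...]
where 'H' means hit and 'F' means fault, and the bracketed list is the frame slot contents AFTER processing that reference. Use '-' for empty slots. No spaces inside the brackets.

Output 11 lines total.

F [1,-,-]
H [1,-,-]
F [1,2,-]
H [1,2,-]
H [1,2,-]
H [1,2,-]
H [1,2,-]
F [1,2,7]
H [1,2,7]
H [1,2,7]
F [1,6,7]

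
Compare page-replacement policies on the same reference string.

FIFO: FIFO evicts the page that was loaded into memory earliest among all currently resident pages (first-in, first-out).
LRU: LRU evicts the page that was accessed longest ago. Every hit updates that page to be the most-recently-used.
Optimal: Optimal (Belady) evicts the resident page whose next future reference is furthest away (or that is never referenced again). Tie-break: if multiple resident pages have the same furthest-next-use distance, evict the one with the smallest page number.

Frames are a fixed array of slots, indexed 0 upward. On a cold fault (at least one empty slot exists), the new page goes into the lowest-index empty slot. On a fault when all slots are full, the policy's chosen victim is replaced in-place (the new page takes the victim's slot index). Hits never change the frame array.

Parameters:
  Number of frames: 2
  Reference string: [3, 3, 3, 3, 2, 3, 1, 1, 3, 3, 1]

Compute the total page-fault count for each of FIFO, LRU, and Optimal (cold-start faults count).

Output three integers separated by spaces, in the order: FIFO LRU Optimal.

--- FIFO ---
  step 0: ref 3 -> FAULT, frames=[3,-] (faults so far: 1)
  step 1: ref 3 -> HIT, frames=[3,-] (faults so far: 1)
  step 2: ref 3 -> HIT, frames=[3,-] (faults so far: 1)
  step 3: ref 3 -> HIT, frames=[3,-] (faults so far: 1)
  step 4: ref 2 -> FAULT, frames=[3,2] (faults so far: 2)
  step 5: ref 3 -> HIT, frames=[3,2] (faults so far: 2)
  step 6: ref 1 -> FAULT, evict 3, frames=[1,2] (faults so far: 3)
  step 7: ref 1 -> HIT, frames=[1,2] (faults so far: 3)
  step 8: ref 3 -> FAULT, evict 2, frames=[1,3] (faults so far: 4)
  step 9: ref 3 -> HIT, frames=[1,3] (faults so far: 4)
  step 10: ref 1 -> HIT, frames=[1,3] (faults so far: 4)
  FIFO total faults: 4
--- LRU ---
  step 0: ref 3 -> FAULT, frames=[3,-] (faults so far: 1)
  step 1: ref 3 -> HIT, frames=[3,-] (faults so far: 1)
  step 2: ref 3 -> HIT, frames=[3,-] (faults so far: 1)
  step 3: ref 3 -> HIT, frames=[3,-] (faults so far: 1)
  step 4: ref 2 -> FAULT, frames=[3,2] (faults so far: 2)
  step 5: ref 3 -> HIT, frames=[3,2] (faults so far: 2)
  step 6: ref 1 -> FAULT, evict 2, frames=[3,1] (faults so far: 3)
  step 7: ref 1 -> HIT, frames=[3,1] (faults so far: 3)
  step 8: ref 3 -> HIT, frames=[3,1] (faults so far: 3)
  step 9: ref 3 -> HIT, frames=[3,1] (faults so far: 3)
  step 10: ref 1 -> HIT, frames=[3,1] (faults so far: 3)
  LRU total faults: 3
--- Optimal ---
  step 0: ref 3 -> FAULT, frames=[3,-] (faults so far: 1)
  step 1: ref 3 -> HIT, frames=[3,-] (faults so far: 1)
  step 2: ref 3 -> HIT, frames=[3,-] (faults so far: 1)
  step 3: ref 3 -> HIT, frames=[3,-] (faults so far: 1)
  step 4: ref 2 -> FAULT, frames=[3,2] (faults so far: 2)
  step 5: ref 3 -> HIT, frames=[3,2] (faults so far: 2)
  step 6: ref 1 -> FAULT, evict 2, frames=[3,1] (faults so far: 3)
  step 7: ref 1 -> HIT, frames=[3,1] (faults so far: 3)
  step 8: ref 3 -> HIT, frames=[3,1] (faults so far: 3)
  step 9: ref 3 -> HIT, frames=[3,1] (faults so far: 3)
  step 10: ref 1 -> HIT, frames=[3,1] (faults so far: 3)
  Optimal total faults: 3

Answer: 4 3 3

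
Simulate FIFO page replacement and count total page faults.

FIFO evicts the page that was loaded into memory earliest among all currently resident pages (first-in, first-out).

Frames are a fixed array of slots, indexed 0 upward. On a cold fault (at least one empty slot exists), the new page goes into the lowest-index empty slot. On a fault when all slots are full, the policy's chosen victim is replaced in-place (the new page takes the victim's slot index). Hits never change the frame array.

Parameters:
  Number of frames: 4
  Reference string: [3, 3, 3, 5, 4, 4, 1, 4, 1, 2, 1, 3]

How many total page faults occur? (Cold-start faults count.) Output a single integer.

Answer: 6

Derivation:
Step 0: ref 3 → FAULT, frames=[3,-,-,-]
Step 1: ref 3 → HIT, frames=[3,-,-,-]
Step 2: ref 3 → HIT, frames=[3,-,-,-]
Step 3: ref 5 → FAULT, frames=[3,5,-,-]
Step 4: ref 4 → FAULT, frames=[3,5,4,-]
Step 5: ref 4 → HIT, frames=[3,5,4,-]
Step 6: ref 1 → FAULT, frames=[3,5,4,1]
Step 7: ref 4 → HIT, frames=[3,5,4,1]
Step 8: ref 1 → HIT, frames=[3,5,4,1]
Step 9: ref 2 → FAULT (evict 3), frames=[2,5,4,1]
Step 10: ref 1 → HIT, frames=[2,5,4,1]
Step 11: ref 3 → FAULT (evict 5), frames=[2,3,4,1]
Total faults: 6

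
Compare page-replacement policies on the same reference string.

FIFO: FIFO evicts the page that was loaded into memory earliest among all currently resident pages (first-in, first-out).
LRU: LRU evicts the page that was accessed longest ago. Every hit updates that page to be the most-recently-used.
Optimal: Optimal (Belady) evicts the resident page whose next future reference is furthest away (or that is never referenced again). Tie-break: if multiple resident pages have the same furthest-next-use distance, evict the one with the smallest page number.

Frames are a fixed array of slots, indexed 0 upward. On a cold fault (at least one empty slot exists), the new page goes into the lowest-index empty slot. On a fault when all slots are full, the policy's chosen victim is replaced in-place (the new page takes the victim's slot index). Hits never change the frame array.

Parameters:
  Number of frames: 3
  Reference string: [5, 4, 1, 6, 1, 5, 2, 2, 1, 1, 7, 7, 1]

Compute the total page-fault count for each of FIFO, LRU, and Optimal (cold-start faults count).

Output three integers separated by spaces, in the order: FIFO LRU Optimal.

--- FIFO ---
  step 0: ref 5 -> FAULT, frames=[5,-,-] (faults so far: 1)
  step 1: ref 4 -> FAULT, frames=[5,4,-] (faults so far: 2)
  step 2: ref 1 -> FAULT, frames=[5,4,1] (faults so far: 3)
  step 3: ref 6 -> FAULT, evict 5, frames=[6,4,1] (faults so far: 4)
  step 4: ref 1 -> HIT, frames=[6,4,1] (faults so far: 4)
  step 5: ref 5 -> FAULT, evict 4, frames=[6,5,1] (faults so far: 5)
  step 6: ref 2 -> FAULT, evict 1, frames=[6,5,2] (faults so far: 6)
  step 7: ref 2 -> HIT, frames=[6,5,2] (faults so far: 6)
  step 8: ref 1 -> FAULT, evict 6, frames=[1,5,2] (faults so far: 7)
  step 9: ref 1 -> HIT, frames=[1,5,2] (faults so far: 7)
  step 10: ref 7 -> FAULT, evict 5, frames=[1,7,2] (faults so far: 8)
  step 11: ref 7 -> HIT, frames=[1,7,2] (faults so far: 8)
  step 12: ref 1 -> HIT, frames=[1,7,2] (faults so far: 8)
  FIFO total faults: 8
--- LRU ---
  step 0: ref 5 -> FAULT, frames=[5,-,-] (faults so far: 1)
  step 1: ref 4 -> FAULT, frames=[5,4,-] (faults so far: 2)
  step 2: ref 1 -> FAULT, frames=[5,4,1] (faults so far: 3)
  step 3: ref 6 -> FAULT, evict 5, frames=[6,4,1] (faults so far: 4)
  step 4: ref 1 -> HIT, frames=[6,4,1] (faults so far: 4)
  step 5: ref 5 -> FAULT, evict 4, frames=[6,5,1] (faults so far: 5)
  step 6: ref 2 -> FAULT, evict 6, frames=[2,5,1] (faults so far: 6)
  step 7: ref 2 -> HIT, frames=[2,5,1] (faults so far: 6)
  step 8: ref 1 -> HIT, frames=[2,5,1] (faults so far: 6)
  step 9: ref 1 -> HIT, frames=[2,5,1] (faults so far: 6)
  step 10: ref 7 -> FAULT, evict 5, frames=[2,7,1] (faults so far: 7)
  step 11: ref 7 -> HIT, frames=[2,7,1] (faults so far: 7)
  step 12: ref 1 -> HIT, frames=[2,7,1] (faults so far: 7)
  LRU total faults: 7
--- Optimal ---
  step 0: ref 5 -> FAULT, frames=[5,-,-] (faults so far: 1)
  step 1: ref 4 -> FAULT, frames=[5,4,-] (faults so far: 2)
  step 2: ref 1 -> FAULT, frames=[5,4,1] (faults so far: 3)
  step 3: ref 6 -> FAULT, evict 4, frames=[5,6,1] (faults so far: 4)
  step 4: ref 1 -> HIT, frames=[5,6,1] (faults so far: 4)
  step 5: ref 5 -> HIT, frames=[5,6,1] (faults so far: 4)
  step 6: ref 2 -> FAULT, evict 5, frames=[2,6,1] (faults so far: 5)
  step 7: ref 2 -> HIT, frames=[2,6,1] (faults so far: 5)
  step 8: ref 1 -> HIT, frames=[2,6,1] (faults so far: 5)
  step 9: ref 1 -> HIT, frames=[2,6,1] (faults so far: 5)
  step 10: ref 7 -> FAULT, evict 2, frames=[7,6,1] (faults so far: 6)
  step 11: ref 7 -> HIT, frames=[7,6,1] (faults so far: 6)
  step 12: ref 1 -> HIT, frames=[7,6,1] (faults so far: 6)
  Optimal total faults: 6

Answer: 8 7 6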